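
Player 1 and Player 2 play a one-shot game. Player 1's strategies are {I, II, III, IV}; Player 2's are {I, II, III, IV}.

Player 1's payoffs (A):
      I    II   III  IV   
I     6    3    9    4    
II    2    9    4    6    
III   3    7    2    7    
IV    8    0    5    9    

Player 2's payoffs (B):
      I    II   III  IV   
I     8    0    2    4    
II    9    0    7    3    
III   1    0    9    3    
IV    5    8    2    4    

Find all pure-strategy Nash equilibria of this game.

There is no pure-strategy Nash equilibrium

A profile is a Nash equilibrium when each player is best-responding to the other.
Player 1's best responses — vs I: IV (payoff 8); vs II: II (payoff 9); vs III: I (payoff 9); vs IV: IV (payoff 9).
Player 2's best responses — vs I: I (payoff 8); vs II: I (payoff 9); vs III: III (payoff 9); vs IV: II (payoff 8).
No cell has both players best-responding. For instance, Player 1's best reply to II is II, but against II Player 2 prefers I over II.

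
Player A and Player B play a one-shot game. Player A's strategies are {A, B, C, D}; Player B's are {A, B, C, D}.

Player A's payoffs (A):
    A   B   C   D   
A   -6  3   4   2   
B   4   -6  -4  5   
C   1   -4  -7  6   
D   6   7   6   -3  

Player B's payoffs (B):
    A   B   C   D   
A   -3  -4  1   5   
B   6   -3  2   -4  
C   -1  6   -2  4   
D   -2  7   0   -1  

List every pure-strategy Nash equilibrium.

(D, B)

Check mutual best responses: a cell is a NE iff neither player can gain by unilaterally deviating.
Player A's best responses — vs A: D (payoff 6); vs B: D (payoff 7); vs C: D (payoff 6); vs D: C (payoff 6).
Player B's best responses — vs A: D (payoff 5); vs B: A (payoff 6); vs C: B (payoff 6); vs D: B (payoff 7).
The only mutual best response is (D, B); neither player gains by switching there.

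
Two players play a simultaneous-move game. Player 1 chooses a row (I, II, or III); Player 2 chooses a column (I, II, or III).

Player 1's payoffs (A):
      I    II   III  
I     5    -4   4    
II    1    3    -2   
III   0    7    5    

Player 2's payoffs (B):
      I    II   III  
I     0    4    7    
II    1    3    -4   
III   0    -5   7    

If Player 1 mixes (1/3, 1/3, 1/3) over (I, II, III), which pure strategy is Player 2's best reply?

Player 2's best reply maximizes expected payoff against the mix.
I: (1/3)·0 + (1/3)·1 + (1/3)·0 = 1/3
II: (1/3)·4 + (1/3)·3 + (1/3)·(-5) = 2/3
III: (1/3)·7 + (1/3)·(-4) + (1/3)·7 = 10/3
Highest expected payoff is 10/3, from III.

III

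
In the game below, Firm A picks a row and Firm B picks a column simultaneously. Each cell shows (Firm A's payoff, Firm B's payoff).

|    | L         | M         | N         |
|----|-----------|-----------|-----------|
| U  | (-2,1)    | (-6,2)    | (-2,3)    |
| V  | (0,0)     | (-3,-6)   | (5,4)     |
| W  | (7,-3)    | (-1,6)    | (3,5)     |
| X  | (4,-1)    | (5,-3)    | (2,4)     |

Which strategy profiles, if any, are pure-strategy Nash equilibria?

(V, N)

Check mutual best responses: a cell is a NE iff neither player can gain by unilaterally deviating.
Firm A's best responses — vs L: W (payoff 7); vs M: X (payoff 5); vs N: V (payoff 5).
Firm B's best responses — vs U: N (payoff 3); vs V: N (payoff 4); vs W: M (payoff 6); vs X: N (payoff 4).
The only mutual best response is (V, N); neither player gains by switching there.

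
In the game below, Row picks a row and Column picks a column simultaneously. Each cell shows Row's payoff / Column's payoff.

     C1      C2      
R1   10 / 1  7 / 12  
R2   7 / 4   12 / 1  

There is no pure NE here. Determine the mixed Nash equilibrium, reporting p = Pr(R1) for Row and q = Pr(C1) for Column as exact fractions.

In a mixed NE each player is indifferent between their pure strategies, so the opponent's mix sets the indifference.
Column indifferent between C1 and C2: p·1 + (1−p)·4 = p·12 + (1−p)·1 ⟹ 4 + (-3)p = 1 + 11p ⟹ p = 3/14.
Row indifferent between R1 and R2: q·10 + (1−q)·7 = q·7 + (1−q)·12 ⟹ 7 + 3q = 12 + (-5)q ⟹ q = 5/8.

p = 3/14, q = 5/8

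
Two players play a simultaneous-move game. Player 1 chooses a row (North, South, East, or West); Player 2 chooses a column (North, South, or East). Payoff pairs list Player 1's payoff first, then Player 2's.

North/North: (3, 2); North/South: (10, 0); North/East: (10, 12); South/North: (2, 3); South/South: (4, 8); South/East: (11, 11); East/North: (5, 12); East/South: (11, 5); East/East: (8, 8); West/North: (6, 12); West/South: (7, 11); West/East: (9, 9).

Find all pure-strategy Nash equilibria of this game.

A profile is a Nash equilibrium when each player is best-responding to the other.
Player 1's best responses — vs North: West (payoff 6); vs South: East (payoff 11); vs East: South (payoff 11).
Player 2's best responses — vs North: East (payoff 12); vs South: East (payoff 11); vs East: North (payoff 12); vs West: North (payoff 12).
Mutual best responses occur at (South, East) and (West, North); at each, neither player gains by switching.

(South, East) and (West, North)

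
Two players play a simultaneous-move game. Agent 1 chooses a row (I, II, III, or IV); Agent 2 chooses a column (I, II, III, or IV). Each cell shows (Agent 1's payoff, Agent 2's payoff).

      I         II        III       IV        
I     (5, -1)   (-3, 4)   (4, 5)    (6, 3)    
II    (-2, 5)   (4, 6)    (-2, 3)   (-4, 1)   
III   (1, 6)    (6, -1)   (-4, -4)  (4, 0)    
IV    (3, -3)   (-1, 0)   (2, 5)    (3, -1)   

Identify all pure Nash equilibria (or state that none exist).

(I, III)

Find each player's best response to every opponent strategy; NE are the intersections.
Agent 1's best responses — vs I: I (payoff 5); vs II: III (payoff 6); vs III: I (payoff 4); vs IV: I (payoff 6).
Agent 2's best responses — vs I: III (payoff 5); vs II: II (payoff 6); vs III: I (payoff 6); vs IV: III (payoff 5).
The only mutual best response is (I, III); neither player gains by switching there.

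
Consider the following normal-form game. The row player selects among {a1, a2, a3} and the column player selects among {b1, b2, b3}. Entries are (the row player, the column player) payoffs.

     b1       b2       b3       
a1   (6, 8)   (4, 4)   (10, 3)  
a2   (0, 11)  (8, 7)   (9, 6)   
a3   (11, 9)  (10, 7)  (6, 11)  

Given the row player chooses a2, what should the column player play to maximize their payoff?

b1

With the row player fixed at a2, the column player's payoffs are: b1 → 11, b2 → 7, b3 → 6.
The maximum is 11, achieved by b1.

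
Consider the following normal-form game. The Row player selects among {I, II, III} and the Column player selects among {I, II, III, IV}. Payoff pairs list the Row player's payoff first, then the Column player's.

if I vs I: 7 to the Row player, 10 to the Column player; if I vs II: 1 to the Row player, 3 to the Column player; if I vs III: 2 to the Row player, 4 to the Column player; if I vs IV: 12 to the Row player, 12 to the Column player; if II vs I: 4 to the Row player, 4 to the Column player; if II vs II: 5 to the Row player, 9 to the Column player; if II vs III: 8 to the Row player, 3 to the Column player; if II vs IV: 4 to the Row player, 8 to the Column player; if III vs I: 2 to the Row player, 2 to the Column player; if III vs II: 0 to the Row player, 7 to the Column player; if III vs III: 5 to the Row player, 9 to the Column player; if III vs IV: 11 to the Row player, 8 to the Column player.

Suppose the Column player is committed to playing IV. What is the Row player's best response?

With the Column player fixed at IV, the Row player's payoffs are: I → 12, II → 4, III → 11.
The maximum is 12, achieved by I.

I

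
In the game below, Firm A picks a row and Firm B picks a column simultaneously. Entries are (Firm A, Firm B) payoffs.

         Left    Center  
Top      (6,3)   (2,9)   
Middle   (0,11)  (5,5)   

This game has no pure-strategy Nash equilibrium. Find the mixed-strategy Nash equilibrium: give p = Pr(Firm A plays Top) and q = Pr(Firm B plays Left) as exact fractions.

p = 1/2, q = 1/3

Each player's mixing probability is pinned down by making the *other* player indifferent.
Firm B indifferent between Left and Center: p·3 + (1−p)·11 = p·9 + (1−p)·5 ⟹ 11 + (-8)p = 5 + 4p ⟹ p = 1/2.
Firm A indifferent between Top and Middle: q·6 + (1−q)·2 = q·0 + (1−q)·5 ⟹ 2 + 4q = 5 + (-5)q ⟹ q = 1/3.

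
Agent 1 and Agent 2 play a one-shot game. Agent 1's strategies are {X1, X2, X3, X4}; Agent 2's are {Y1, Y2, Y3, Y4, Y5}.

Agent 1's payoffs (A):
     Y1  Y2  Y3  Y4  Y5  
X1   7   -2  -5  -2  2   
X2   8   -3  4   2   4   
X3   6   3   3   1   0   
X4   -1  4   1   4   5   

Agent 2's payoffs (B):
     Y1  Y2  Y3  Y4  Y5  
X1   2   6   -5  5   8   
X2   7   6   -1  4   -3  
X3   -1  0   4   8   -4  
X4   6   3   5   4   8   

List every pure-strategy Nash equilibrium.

(X2, Y1) and (X4, Y5)

A profile is a Nash equilibrium when each player is best-responding to the other.
Agent 1's best responses — vs Y1: X2 (payoff 8); vs Y2: X4 (payoff 4); vs Y3: X2 (payoff 4); vs Y4: X4 (payoff 4); vs Y5: X4 (payoff 5).
Agent 2's best responses — vs X1: Y5 (payoff 8); vs X2: Y1 (payoff 7); vs X3: Y4 (payoff 8); vs X4: Y5 (payoff 8).
Mutual best responses occur at (X2, Y1) and (X4, Y5); at each, neither player gains by switching.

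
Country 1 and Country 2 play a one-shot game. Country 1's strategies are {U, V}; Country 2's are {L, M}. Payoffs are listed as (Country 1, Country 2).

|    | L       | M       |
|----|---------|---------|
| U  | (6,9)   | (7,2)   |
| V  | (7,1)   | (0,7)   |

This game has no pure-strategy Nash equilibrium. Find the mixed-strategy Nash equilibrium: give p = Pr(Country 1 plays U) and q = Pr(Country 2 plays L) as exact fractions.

Each player's mixing probability is pinned down by making the *other* player indifferent.
Country 2 indifferent between L and M: p·9 + (1−p)·1 = p·2 + (1−p)·7 ⟹ 1 + 8p = 7 + (-5)p ⟹ p = 6/13.
Country 1 indifferent between U and V: q·6 + (1−q)·7 = q·7 + (1−q)·0 ⟹ 7 + (-1)q = 0 + 7q ⟹ q = 7/8.

p = 6/13, q = 7/8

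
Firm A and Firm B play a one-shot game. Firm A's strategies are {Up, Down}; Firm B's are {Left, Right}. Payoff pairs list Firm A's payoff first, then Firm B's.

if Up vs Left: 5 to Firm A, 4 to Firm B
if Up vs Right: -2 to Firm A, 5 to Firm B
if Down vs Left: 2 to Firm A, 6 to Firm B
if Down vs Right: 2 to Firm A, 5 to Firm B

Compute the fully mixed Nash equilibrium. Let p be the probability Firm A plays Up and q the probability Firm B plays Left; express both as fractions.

p = 1/2, q = 4/7

In a mixed NE each player is indifferent between their pure strategies, so the opponent's mix sets the indifference.
Firm B indifferent between Left and Right: p·4 + (1−p)·6 = p·5 + (1−p)·5 ⟹ 6 + (-2)p = 5 + 0p ⟹ p = 1/2.
Firm A indifferent between Up and Down: q·5 + (1−q)·(-2) = q·2 + (1−q)·2 ⟹ (-2) + 7q = 2 + 0q ⟹ q = 4/7.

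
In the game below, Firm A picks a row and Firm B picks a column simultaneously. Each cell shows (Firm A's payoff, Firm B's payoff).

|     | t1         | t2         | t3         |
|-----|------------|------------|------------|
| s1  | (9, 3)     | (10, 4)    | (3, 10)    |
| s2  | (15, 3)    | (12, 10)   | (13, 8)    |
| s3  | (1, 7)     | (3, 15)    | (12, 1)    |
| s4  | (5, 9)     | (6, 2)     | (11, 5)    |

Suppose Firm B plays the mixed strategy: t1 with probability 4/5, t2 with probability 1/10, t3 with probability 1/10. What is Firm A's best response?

s2

Firm A's best reply maximizes expected payoff against the mix.
s1: (4/5)·9 + (1/10)·10 + (1/10)·3 = 17/2
s2: (4/5)·15 + (1/10)·12 + (1/10)·13 = 29/2
s3: (4/5)·1 + (1/10)·3 + (1/10)·12 = 23/10
s4: (4/5)·5 + (1/10)·6 + (1/10)·11 = 57/10
Highest expected payoff is 29/2, from s2.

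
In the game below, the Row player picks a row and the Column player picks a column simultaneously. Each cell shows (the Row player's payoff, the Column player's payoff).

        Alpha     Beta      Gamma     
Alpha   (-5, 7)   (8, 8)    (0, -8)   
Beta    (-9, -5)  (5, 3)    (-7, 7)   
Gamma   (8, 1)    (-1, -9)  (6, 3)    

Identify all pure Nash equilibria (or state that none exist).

(Alpha, Beta) and (Gamma, Gamma)

Find each player's best response to every opponent strategy; NE are the intersections.
The Row player's best responses — vs Alpha: Gamma (payoff 8); vs Beta: Alpha (payoff 8); vs Gamma: Gamma (payoff 6).
The Column player's best responses — vs Alpha: Beta (payoff 8); vs Beta: Gamma (payoff 7); vs Gamma: Gamma (payoff 3).
Mutual best responses occur at (Alpha, Beta) and (Gamma, Gamma); at each, neither player gains by switching.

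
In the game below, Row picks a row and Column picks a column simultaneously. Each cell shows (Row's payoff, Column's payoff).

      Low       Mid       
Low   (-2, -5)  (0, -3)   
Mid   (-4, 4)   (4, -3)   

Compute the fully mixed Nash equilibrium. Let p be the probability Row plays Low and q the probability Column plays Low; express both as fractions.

Each player's mixing probability is pinned down by making the *other* player indifferent.
Column indifferent between Low and Mid: p·(-5) + (1−p)·4 = p·(-3) + (1−p)·(-3) ⟹ 4 + (-9)p = (-3) + 0p ⟹ p = 7/9.
Row indifferent between Low and Mid: q·(-2) + (1−q)·0 = q·(-4) + (1−q)·4 ⟹ 0 + (-2)q = 4 + (-8)q ⟹ q = 2/3.

p = 7/9, q = 2/3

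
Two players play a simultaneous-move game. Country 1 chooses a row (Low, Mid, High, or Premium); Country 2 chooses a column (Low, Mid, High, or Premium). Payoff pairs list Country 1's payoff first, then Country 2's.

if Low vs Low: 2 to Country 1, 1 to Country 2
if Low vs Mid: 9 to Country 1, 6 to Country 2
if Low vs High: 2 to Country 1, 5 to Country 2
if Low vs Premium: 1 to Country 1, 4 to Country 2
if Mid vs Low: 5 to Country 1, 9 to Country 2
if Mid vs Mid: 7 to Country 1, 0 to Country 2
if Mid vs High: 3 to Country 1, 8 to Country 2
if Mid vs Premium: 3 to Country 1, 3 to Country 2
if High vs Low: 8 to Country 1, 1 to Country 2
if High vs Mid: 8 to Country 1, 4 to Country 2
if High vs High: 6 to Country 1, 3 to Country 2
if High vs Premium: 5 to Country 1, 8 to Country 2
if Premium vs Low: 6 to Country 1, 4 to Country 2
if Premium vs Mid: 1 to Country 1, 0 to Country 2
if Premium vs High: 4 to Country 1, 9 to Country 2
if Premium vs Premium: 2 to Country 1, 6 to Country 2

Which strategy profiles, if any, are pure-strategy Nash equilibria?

A profile is a Nash equilibrium when each player is best-responding to the other.
Country 1's best responses — vs Low: High (payoff 8); vs Mid: Low (payoff 9); vs High: High (payoff 6); vs Premium: High (payoff 5).
Country 2's best responses — vs Low: Mid (payoff 6); vs Mid: Low (payoff 9); vs High: Premium (payoff 8); vs Premium: High (payoff 9).
Mutual best responses occur at (Low, Mid) and (High, Premium); at each, neither player gains by switching.

(Low, Mid) and (High, Premium)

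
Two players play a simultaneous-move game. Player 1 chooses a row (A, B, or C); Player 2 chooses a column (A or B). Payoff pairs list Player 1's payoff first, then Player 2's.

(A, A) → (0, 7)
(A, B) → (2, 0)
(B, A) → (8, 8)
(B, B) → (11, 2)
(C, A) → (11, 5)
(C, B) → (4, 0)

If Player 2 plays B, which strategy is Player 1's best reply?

B

With Player 2 fixed at B, Player 1's payoffs are: A → 2, B → 11, C → 4.
The maximum is 11, achieved by B.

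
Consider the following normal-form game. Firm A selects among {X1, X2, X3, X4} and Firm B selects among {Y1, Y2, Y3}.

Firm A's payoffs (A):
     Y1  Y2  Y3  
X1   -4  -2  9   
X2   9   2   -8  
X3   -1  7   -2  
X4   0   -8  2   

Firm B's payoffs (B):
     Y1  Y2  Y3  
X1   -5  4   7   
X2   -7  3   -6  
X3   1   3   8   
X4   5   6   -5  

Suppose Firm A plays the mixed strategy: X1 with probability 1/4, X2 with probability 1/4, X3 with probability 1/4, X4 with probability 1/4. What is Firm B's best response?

Y2

Compute Firm B's expected payoff from each pure strategy against the given mix.
Y1: (1/4)·(-5) + (1/4)·(-7) + (1/4)·1 + (1/4)·5 = -3/2
Y2: (1/4)·4 + (1/4)·3 + (1/4)·3 + (1/4)·6 = 4
Y3: (1/4)·7 + (1/4)·(-6) + (1/4)·8 + (1/4)·(-5) = 1
Highest expected payoff is 4, from Y2.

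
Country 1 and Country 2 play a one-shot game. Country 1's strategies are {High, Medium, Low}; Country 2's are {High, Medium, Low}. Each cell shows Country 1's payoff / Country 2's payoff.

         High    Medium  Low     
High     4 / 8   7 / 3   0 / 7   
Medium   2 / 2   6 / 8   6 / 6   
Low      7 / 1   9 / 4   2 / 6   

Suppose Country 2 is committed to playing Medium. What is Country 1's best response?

With Country 2 fixed at Medium, Country 1's payoffs are: High → 7, Medium → 6, Low → 9.
The maximum is 9, achieved by Low.

Low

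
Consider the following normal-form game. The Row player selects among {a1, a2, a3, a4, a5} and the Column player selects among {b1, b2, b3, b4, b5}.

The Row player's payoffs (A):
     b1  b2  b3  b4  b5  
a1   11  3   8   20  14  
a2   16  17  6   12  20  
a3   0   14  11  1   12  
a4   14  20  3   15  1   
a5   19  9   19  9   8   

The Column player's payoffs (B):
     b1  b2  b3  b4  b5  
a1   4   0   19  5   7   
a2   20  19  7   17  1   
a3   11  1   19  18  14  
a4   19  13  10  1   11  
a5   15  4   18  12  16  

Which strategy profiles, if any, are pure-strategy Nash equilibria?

(a5, b3)

Check mutual best responses: a cell is a NE iff neither player can gain by unilaterally deviating.
The Row player's best responses — vs b1: a5 (payoff 19); vs b2: a4 (payoff 20); vs b3: a5 (payoff 19); vs b4: a1 (payoff 20); vs b5: a2 (payoff 20).
The Column player's best responses — vs a1: b3 (payoff 19); vs a2: b1 (payoff 20); vs a3: b3 (payoff 19); vs a4: b1 (payoff 19); vs a5: b3 (payoff 18).
The only mutual best response is (a5, b3); neither player gains by switching there.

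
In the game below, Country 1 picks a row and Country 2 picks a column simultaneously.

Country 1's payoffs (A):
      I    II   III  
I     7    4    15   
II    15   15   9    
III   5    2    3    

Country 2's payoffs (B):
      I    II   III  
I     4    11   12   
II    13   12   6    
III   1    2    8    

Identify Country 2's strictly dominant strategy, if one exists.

Check whether one of Country 2's strategies beats all alternatives regardless of what the opponent does.
I is not dominant: against I, II gives 11 > 4.
II is not dominant: against I, III gives 12 > 11.
III is not dominant: against II, I gives 13 > 6.
No single strategy is best against every opponent action.

No strictly dominant strategy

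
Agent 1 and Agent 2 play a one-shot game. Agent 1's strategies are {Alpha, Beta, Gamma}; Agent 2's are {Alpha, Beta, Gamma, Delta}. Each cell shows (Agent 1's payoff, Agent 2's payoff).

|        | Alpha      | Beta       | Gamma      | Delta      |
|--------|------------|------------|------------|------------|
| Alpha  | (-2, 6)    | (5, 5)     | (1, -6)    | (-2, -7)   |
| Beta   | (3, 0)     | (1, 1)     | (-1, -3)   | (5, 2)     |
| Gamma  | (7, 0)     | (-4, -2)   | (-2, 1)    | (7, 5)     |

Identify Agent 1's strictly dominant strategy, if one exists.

No strictly dominant strategy

A strategy is strictly dominant if it gives Agent 1 a strictly higher payoff than every other strategy, against every choice by the opponent.
Alpha is not dominant: against Alpha, Beta gives 3 > -2.
Beta is not dominant: against Alpha, Gamma gives 7 > 3.
Gamma is not dominant: against Beta, Alpha gives 5 > -4.
No single strategy is best against every opponent action.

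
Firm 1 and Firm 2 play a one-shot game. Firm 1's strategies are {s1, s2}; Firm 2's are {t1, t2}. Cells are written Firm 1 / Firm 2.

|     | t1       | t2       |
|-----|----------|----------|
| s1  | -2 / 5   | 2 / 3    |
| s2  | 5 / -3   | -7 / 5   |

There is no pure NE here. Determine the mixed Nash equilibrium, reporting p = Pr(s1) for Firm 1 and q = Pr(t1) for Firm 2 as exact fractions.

Each player's mixing probability is pinned down by making the *other* player indifferent.
Firm 2 indifferent between t1 and t2: p·5 + (1−p)·(-3) = p·3 + (1−p)·5 ⟹ (-3) + 8p = 5 + (-2)p ⟹ p = 4/5.
Firm 1 indifferent between s1 and s2: q·(-2) + (1−q)·2 = q·5 + (1−q)·(-7) ⟹ 2 + (-4)q = (-7) + 12q ⟹ q = 9/16.

p = 4/5, q = 9/16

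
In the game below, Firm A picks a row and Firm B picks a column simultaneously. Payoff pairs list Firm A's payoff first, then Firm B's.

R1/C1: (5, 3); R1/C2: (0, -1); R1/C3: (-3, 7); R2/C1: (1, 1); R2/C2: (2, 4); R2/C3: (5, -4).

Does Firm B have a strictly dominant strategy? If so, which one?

No strictly dominant strategy

A strategy is strictly dominant if it gives Firm B a strictly higher payoff than every other strategy, against every choice by the opponent.
C1 is not dominant: against R1, C3 gives 7 > 3.
C2 is not dominant: against R1, C1 gives 3 > -1.
C3 is not dominant: against R2, C1 gives 1 > -4.
No single strategy is best against every opponent action.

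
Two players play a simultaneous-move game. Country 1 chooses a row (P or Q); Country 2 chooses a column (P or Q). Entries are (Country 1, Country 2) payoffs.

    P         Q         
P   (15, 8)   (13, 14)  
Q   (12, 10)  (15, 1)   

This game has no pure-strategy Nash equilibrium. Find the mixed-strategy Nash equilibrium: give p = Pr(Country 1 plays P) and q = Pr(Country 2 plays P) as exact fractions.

p = 3/5, q = 2/5

In a mixed NE each player is indifferent between their pure strategies, so the opponent's mix sets the indifference.
Country 2 indifferent between P and Q: p·8 + (1−p)·10 = p·14 + (1−p)·1 ⟹ 10 + (-2)p = 1 + 13p ⟹ p = 3/5.
Country 1 indifferent between P and Q: q·15 + (1−q)·13 = q·12 + (1−q)·15 ⟹ 13 + 2q = 15 + (-3)q ⟹ q = 2/5.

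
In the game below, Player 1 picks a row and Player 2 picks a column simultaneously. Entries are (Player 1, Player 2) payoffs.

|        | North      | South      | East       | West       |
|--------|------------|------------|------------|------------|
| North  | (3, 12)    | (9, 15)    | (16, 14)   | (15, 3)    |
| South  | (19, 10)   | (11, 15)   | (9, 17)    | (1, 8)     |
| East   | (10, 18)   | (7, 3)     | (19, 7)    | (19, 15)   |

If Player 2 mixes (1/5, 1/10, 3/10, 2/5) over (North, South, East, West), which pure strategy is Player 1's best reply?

East

Player 1's best reply maximizes expected payoff against the mix.
North: (1/5)·3 + (1/10)·9 + (3/10)·16 + (2/5)·15 = 123/10
South: (1/5)·19 + (1/10)·11 + (3/10)·9 + (2/5)·1 = 8
East: (1/5)·10 + (1/10)·7 + (3/10)·19 + (2/5)·19 = 16
Highest expected payoff is 16, from East.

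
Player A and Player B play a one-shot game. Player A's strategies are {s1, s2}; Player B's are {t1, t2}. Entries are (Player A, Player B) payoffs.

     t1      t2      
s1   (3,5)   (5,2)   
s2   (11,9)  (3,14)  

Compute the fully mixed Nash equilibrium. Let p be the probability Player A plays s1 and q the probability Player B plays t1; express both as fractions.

In a mixed NE each player is indifferent between their pure strategies, so the opponent's mix sets the indifference.
Player B indifferent between t1 and t2: p·5 + (1−p)·9 = p·2 + (1−p)·14 ⟹ 9 + (-4)p = 14 + (-12)p ⟹ p = 5/8.
Player A indifferent between s1 and s2: q·3 + (1−q)·5 = q·11 + (1−q)·3 ⟹ 5 + (-2)q = 3 + 8q ⟹ q = 1/5.

p = 5/8, q = 1/5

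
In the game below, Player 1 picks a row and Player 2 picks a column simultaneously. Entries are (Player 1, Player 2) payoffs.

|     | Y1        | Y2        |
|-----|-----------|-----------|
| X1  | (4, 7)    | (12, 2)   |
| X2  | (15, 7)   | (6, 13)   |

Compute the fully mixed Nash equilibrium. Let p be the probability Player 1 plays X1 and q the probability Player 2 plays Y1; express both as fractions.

p = 6/11, q = 6/17

In a mixed NE each player is indifferent between their pure strategies, so the opponent's mix sets the indifference.
Player 2 indifferent between Y1 and Y2: p·7 + (1−p)·7 = p·2 + (1−p)·13 ⟹ 7 + 0p = 13 + (-11)p ⟹ p = 6/11.
Player 1 indifferent between X1 and X2: q·4 + (1−q)·12 = q·15 + (1−q)·6 ⟹ 12 + (-8)q = 6 + 9q ⟹ q = 6/17.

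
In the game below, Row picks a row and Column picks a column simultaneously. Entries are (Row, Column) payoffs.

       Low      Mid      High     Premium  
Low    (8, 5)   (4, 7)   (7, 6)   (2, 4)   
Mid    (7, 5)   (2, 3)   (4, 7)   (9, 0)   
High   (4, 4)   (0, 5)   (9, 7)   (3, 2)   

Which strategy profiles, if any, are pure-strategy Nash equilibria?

Check mutual best responses: a cell is a NE iff neither player can gain by unilaterally deviating.
Row's best responses — vs Low: Low (payoff 8); vs Mid: Low (payoff 4); vs High: High (payoff 9); vs Premium: Mid (payoff 9).
Column's best responses — vs Low: Mid (payoff 7); vs Mid: High (payoff 7); vs High: High (payoff 7).
Mutual best responses occur at (Low, Mid) and (High, High); at each, neither player gains by switching.

(Low, Mid) and (High, High)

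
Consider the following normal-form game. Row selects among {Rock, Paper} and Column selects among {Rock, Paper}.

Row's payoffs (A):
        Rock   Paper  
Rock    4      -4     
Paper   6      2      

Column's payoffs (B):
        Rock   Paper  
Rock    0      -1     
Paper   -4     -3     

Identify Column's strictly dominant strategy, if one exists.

A strategy is strictly dominant if it gives Column a strictly higher payoff than every other strategy, against every choice by the opponent.
Rock is not dominant: against Paper, Paper gives -3 > -4.
Paper is not dominant: against Rock, Rock gives 0 > -1.
No single strategy is best against every opponent action.

No strictly dominant strategy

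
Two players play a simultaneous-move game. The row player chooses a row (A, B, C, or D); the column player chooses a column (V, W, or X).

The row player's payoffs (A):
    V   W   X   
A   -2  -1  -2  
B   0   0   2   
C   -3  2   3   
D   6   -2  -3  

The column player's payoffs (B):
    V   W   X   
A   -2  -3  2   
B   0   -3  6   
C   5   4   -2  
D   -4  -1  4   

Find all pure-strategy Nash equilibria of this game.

There is no pure-strategy Nash equilibrium

A profile is a Nash equilibrium when each player is best-responding to the other.
The row player's best responses — vs V: D (payoff 6); vs W: C (payoff 2); vs X: C (payoff 3).
The column player's best responses — vs A: X (payoff 2); vs B: X (payoff 6); vs C: V (payoff 5); vs D: X (payoff 4).
No cell has both players best-responding. For instance, the row player's best reply to X is C, but against C the column player prefers V over X.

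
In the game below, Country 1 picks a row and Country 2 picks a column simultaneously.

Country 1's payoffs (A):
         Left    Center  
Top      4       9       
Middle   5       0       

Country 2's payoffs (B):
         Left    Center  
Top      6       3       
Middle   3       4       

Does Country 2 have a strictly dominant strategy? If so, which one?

A strategy is strictly dominant if it gives Country 2 a strictly higher payoff than every other strategy, against every choice by the opponent.
Left is not dominant: against Middle, Center gives 4 > 3.
Center is not dominant: against Top, Left gives 6 > 3.
No single strategy is best against every opponent action.

None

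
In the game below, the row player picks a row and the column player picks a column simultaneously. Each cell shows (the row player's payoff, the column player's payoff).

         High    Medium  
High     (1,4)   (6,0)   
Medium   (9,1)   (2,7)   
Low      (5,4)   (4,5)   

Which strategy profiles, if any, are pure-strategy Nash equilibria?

No pure-strategy Nash equilibrium

A profile is a Nash equilibrium when each player is best-responding to the other.
The row player's best responses — vs High: Medium (payoff 9); vs Medium: High (payoff 6).
The column player's best responses — vs High: High (payoff 4); vs Medium: Medium (payoff 7); vs Low: Medium (payoff 5).
No cell has both players best-responding. For instance, the row player's best reply to High is Medium, but against Medium the column player prefers Medium over High.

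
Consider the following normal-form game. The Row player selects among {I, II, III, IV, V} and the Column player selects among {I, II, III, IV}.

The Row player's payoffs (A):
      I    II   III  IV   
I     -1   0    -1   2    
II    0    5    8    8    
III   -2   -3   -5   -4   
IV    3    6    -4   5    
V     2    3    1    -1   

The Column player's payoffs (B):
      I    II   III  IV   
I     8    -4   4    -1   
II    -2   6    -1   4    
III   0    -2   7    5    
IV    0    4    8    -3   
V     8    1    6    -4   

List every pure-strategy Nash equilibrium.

None

Find each player's best response to every opponent strategy; NE are the intersections.
The Row player's best responses — vs I: IV (payoff 3); vs II: IV (payoff 6); vs III: II (payoff 8); vs IV: II (payoff 8).
The Column player's best responses — vs I: I (payoff 8); vs II: II (payoff 6); vs III: III (payoff 7); vs IV: III (payoff 8); vs V: I (payoff 8).
No cell has both players best-responding. For instance, the Row player's best reply to IV is II, but against II the Column player prefers II over IV.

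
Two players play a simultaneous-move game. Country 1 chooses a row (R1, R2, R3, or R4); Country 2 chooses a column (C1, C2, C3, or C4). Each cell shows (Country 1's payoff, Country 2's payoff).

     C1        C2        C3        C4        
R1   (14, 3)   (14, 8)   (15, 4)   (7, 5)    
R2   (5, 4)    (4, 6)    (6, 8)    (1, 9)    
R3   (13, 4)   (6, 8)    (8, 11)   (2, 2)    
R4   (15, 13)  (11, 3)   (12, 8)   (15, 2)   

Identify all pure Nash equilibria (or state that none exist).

(R1, C2) and (R4, C1)

Find each player's best response to every opponent strategy; NE are the intersections.
Country 1's best responses — vs C1: R4 (payoff 15); vs C2: R1 (payoff 14); vs C3: R1 (payoff 15); vs C4: R4 (payoff 15).
Country 2's best responses — vs R1: C2 (payoff 8); vs R2: C4 (payoff 9); vs R3: C3 (payoff 11); vs R4: C1 (payoff 13).
Mutual best responses occur at (R1, C2) and (R4, C1); at each, neither player gains by switching.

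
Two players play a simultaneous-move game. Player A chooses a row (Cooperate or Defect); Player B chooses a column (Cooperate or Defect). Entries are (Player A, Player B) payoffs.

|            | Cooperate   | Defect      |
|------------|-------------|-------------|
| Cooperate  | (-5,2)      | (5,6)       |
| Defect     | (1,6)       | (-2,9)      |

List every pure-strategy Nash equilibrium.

A profile is a Nash equilibrium when each player is best-responding to the other.
Player A's best responses — vs Cooperate: Defect (payoff 1); vs Defect: Cooperate (payoff 5).
Player B's best responses — vs Cooperate: Defect (payoff 6); vs Defect: Defect (payoff 9).
The only mutual best response is (Cooperate, Defect); neither player gains by switching there.

(Cooperate, Defect)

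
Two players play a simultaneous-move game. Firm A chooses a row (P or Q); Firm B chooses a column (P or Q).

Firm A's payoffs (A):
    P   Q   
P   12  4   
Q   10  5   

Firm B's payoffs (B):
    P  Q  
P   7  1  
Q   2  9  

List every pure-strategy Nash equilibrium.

Find each player's best response to every opponent strategy; NE are the intersections.
Firm A's best responses — vs P: P (payoff 12); vs Q: Q (payoff 5).
Firm B's best responses — vs P: P (payoff 7); vs Q: Q (payoff 9).
Mutual best responses occur at (P, P) and (Q, Q); at each, neither player gains by switching.

(P, P) and (Q, Q)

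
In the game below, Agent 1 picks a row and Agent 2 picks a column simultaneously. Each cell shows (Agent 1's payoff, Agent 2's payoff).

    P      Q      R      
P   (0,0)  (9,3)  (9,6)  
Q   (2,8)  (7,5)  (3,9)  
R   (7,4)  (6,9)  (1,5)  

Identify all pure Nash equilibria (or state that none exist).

Check mutual best responses: a cell is a NE iff neither player can gain by unilaterally deviating.
Agent 1's best responses — vs P: R (payoff 7); vs Q: P (payoff 9); vs R: P (payoff 9).
Agent 2's best responses — vs P: R (payoff 6); vs Q: R (payoff 9); vs R: Q (payoff 9).
The only mutual best response is (P, R); neither player gains by switching there.

(P, R)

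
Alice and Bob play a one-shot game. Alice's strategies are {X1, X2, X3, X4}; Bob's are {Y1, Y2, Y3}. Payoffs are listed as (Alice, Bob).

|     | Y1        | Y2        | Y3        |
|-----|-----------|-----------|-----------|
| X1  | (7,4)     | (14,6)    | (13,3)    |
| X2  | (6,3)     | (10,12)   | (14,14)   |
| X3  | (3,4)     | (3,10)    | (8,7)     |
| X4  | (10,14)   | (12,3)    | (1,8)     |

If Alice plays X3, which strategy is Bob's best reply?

Y2

With Alice fixed at X3, Bob's payoffs are: Y1 → 4, Y2 → 10, Y3 → 7.
The maximum is 10, achieved by Y2.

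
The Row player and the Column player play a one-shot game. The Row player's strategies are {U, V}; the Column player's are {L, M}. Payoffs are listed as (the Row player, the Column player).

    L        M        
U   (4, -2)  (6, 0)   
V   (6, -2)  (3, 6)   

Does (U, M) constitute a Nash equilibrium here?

Yes

Holding the Column player at M: the Row player gets 6 from U, versus 3 from V. No profitable deviation for the Row player.
Holding the Row player at U: the Column player gets 0 from M, versus -2 from L. No profitable deviation for the Column player either.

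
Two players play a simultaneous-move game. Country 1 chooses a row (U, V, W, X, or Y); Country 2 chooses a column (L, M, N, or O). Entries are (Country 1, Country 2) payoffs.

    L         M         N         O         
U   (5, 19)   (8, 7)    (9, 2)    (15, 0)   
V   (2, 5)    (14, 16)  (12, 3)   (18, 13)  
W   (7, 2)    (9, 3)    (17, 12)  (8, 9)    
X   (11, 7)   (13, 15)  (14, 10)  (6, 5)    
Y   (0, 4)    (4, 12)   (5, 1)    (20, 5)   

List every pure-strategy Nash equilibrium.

(V, M) and (W, N)

Check mutual best responses: a cell is a NE iff neither player can gain by unilaterally deviating.
Country 1's best responses — vs L: X (payoff 11); vs M: V (payoff 14); vs N: W (payoff 17); vs O: Y (payoff 20).
Country 2's best responses — vs U: L (payoff 19); vs V: M (payoff 16); vs W: N (payoff 12); vs X: M (payoff 15); vs Y: M (payoff 12).
Mutual best responses occur at (V, M) and (W, N); at each, neither player gains by switching.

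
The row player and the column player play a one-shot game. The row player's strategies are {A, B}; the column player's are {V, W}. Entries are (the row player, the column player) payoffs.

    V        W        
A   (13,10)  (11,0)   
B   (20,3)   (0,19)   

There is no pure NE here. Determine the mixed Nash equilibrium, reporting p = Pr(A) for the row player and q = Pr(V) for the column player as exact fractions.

p = 8/13, q = 11/18

Each player's mixing probability is pinned down by making the *other* player indifferent.
The column player indifferent between V and W: p·10 + (1−p)·3 = p·0 + (1−p)·19 ⟹ 3 + 7p = 19 + (-19)p ⟹ p = 8/13.
The row player indifferent between A and B: q·13 + (1−q)·11 = q·20 + (1−q)·0 ⟹ 11 + 2q = 0 + 20q ⟹ q = 11/18.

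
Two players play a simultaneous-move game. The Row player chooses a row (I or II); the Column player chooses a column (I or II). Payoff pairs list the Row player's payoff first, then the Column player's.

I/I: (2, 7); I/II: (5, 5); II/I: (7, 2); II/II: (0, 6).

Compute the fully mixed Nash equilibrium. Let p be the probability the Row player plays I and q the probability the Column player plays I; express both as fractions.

p = 2/3, q = 1/2

Each player's mixing probability is pinned down by making the *other* player indifferent.
The Column player indifferent between I and II: p·7 + (1−p)·2 = p·5 + (1−p)·6 ⟹ 2 + 5p = 6 + (-1)p ⟹ p = 2/3.
The Row player indifferent between I and II: q·2 + (1−q)·5 = q·7 + (1−q)·0 ⟹ 5 + (-3)q = 0 + 7q ⟹ q = 1/2.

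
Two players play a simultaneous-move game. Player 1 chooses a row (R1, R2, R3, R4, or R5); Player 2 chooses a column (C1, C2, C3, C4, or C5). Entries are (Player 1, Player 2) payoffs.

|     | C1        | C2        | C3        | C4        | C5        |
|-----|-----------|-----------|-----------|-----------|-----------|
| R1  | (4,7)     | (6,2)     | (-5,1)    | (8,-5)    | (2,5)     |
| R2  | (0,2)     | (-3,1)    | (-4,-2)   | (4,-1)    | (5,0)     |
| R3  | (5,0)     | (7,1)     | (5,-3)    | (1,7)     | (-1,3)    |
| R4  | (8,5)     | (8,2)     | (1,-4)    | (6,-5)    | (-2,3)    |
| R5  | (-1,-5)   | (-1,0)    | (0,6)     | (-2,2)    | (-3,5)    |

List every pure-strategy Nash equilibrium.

(R4, C1)

A profile is a Nash equilibrium when each player is best-responding to the other.
Player 1's best responses — vs C1: R4 (payoff 8); vs C2: R4 (payoff 8); vs C3: R3 (payoff 5); vs C4: R1 (payoff 8); vs C5: R2 (payoff 5).
Player 2's best responses — vs R1: C1 (payoff 7); vs R2: C1 (payoff 2); vs R3: C4 (payoff 7); vs R4: C1 (payoff 5); vs R5: C3 (payoff 6).
The only mutual best response is (R4, C1); neither player gains by switching there.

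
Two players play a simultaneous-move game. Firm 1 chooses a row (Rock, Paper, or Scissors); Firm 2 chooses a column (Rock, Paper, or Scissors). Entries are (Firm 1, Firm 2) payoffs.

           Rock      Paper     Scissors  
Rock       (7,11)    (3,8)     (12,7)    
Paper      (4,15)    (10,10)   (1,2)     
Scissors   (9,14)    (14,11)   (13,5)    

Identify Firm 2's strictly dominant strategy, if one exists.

Rock

Check whether one of Firm 2's strategies beats all alternatives regardless of what the opponent does.
Rock strictly dominates: vs Rock: 11 > each of {8, 7}; vs Paper: 15 > each of {10, 2}; vs Scissors: 14 > each of {11, 5}.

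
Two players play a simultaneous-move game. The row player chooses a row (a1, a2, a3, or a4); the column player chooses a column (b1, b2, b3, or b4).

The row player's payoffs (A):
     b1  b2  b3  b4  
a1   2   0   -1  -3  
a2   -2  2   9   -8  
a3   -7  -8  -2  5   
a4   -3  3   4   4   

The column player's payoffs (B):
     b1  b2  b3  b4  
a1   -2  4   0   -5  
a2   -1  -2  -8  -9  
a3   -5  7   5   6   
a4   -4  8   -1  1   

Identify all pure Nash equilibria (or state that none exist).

Find each player's best response to every opponent strategy; NE are the intersections.
The row player's best responses — vs b1: a1 (payoff 2); vs b2: a4 (payoff 3); vs b3: a2 (payoff 9); vs b4: a3 (payoff 5).
The column player's best responses — vs a1: b2 (payoff 4); vs a2: b1 (payoff -1); vs a3: b2 (payoff 7); vs a4: b2 (payoff 8).
The only mutual best response is (a4, b2); neither player gains by switching there.

(a4, b2)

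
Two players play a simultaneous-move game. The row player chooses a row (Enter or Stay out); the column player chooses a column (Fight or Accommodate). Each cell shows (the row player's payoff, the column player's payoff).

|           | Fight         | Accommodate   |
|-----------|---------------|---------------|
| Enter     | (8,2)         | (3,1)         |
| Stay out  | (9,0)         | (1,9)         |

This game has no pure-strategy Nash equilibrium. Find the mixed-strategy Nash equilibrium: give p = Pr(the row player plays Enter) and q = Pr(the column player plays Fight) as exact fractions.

In a mixed NE each player is indifferent between their pure strategies, so the opponent's mix sets the indifference.
The column player indifferent between Fight and Accommodate: p·2 + (1−p)·0 = p·1 + (1−p)·9 ⟹ 0 + 2p = 9 + (-8)p ⟹ p = 9/10.
The row player indifferent between Enter and Stay out: q·8 + (1−q)·3 = q·9 + (1−q)·1 ⟹ 3 + 5q = 1 + 8q ⟹ q = 2/3.

p = 9/10, q = 2/3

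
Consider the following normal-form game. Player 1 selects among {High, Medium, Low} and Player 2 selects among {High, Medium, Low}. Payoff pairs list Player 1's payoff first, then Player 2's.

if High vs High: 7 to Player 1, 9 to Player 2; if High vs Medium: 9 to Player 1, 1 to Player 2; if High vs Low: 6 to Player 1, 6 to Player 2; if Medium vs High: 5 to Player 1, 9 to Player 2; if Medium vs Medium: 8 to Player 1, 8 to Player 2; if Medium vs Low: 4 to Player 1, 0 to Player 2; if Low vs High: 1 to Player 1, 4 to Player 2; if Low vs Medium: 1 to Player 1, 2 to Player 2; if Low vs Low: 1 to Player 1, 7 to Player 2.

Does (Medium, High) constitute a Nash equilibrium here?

Holding Player 2 at High: Player 1 gets 5 from Medium but could get 7 by switching to High. Player 1 has a profitable deviation.

No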